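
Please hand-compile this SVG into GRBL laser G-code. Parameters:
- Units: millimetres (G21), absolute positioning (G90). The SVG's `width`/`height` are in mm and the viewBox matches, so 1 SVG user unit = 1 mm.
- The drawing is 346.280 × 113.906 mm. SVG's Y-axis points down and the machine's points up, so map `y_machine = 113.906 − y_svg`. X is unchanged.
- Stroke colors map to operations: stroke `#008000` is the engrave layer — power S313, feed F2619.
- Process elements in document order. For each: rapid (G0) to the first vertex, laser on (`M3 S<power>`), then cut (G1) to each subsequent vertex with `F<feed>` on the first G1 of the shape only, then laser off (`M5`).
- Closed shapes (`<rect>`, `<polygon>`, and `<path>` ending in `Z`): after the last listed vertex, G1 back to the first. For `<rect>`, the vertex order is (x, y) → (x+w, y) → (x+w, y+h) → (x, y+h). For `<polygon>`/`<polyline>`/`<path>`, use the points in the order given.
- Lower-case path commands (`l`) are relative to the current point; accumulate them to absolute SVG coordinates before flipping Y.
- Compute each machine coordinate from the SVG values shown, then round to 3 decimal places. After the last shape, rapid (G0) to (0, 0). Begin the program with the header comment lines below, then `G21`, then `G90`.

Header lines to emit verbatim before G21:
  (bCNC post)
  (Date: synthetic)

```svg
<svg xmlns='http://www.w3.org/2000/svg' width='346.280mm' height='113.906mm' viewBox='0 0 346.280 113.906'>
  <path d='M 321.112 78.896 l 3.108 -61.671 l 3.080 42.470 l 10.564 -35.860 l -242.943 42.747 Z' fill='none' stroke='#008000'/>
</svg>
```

(bCNC post)
(Date: synthetic)
G21
G90
G0 X321.112 Y35.010
M3 S313
G1 X324.220 Y96.681 F2619
G1 X327.300 Y54.211
G1 X337.864 Y90.071
G1 X94.921 Y47.324
G1 X321.112 Y35.010
M5
G0 X0.000 Y0.000

Since the viewBox matches the mm dimensions, user units are millimetres directly. The only transform is the Y-flip y_m = 113.906 − y_svg.

Shape 1 is a closed polygon drawn with `<path>`. Its stroke #008000 means engrave at S313, F2619. After flipping Y the toolpath is (321.112,35.010) → (324.220,96.681) → (327.300,54.211) → (337.864,90.071) → (94.921,47.324) → (321.112,35.010), returning to the start.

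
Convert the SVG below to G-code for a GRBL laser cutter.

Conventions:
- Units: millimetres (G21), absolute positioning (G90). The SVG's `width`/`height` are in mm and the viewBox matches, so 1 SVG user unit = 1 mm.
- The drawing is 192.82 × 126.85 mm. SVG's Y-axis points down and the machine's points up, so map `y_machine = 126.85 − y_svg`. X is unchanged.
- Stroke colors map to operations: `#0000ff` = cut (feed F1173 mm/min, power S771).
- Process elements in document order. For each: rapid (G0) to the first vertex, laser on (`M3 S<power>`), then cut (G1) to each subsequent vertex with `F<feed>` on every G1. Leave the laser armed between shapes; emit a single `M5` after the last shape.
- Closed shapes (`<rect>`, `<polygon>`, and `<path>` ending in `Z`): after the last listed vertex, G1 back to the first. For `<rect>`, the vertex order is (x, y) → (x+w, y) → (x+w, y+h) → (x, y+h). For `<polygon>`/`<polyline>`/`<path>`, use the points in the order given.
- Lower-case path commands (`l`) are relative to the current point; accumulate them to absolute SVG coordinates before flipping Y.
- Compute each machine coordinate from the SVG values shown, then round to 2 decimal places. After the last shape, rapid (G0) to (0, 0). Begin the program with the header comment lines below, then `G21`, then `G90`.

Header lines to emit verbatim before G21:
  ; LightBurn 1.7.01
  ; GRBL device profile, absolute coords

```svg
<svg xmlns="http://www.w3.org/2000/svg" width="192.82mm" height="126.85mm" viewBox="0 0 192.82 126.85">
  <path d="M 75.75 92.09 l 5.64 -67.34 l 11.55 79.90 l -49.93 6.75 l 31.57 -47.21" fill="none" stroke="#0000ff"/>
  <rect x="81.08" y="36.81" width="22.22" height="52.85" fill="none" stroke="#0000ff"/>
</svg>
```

1 u = 1 mm; y_m = 126.85 − y.

[1] `<path>` open polyline, #0000ff→cut S771 F1173: (75.75,34.76) → (81.39,102.10) → (92.94,22.20) → (43.01,15.45) → (74.58,62.66)

[2] `<rect>` rectangle, #0000ff→cut S771 F1173: (81.08,90.04) → (103.30,90.04) → (103.30,37.19) → (81.08,37.19) → (81.08,90.04) (closed)

; LightBurn 1.7.01
; GRBL device profile, absolute coords
G21
G90
G0 X75.75 Y34.76
M3 S771
G1 X81.39 Y102.10 F1173
G1 X92.94 Y22.20 F1173
G1 X43.01 Y15.45 F1173
G1 X74.58 Y62.66 F1173
G0 X81.08 Y90.04
M3 S771
G1 X103.30 Y90.04 F1173
G1 X103.30 Y37.19 F1173
G1 X81.08 Y37.19 F1173
G1 X81.08 Y90.04 F1173
M5
G0 X0.00 Y0.00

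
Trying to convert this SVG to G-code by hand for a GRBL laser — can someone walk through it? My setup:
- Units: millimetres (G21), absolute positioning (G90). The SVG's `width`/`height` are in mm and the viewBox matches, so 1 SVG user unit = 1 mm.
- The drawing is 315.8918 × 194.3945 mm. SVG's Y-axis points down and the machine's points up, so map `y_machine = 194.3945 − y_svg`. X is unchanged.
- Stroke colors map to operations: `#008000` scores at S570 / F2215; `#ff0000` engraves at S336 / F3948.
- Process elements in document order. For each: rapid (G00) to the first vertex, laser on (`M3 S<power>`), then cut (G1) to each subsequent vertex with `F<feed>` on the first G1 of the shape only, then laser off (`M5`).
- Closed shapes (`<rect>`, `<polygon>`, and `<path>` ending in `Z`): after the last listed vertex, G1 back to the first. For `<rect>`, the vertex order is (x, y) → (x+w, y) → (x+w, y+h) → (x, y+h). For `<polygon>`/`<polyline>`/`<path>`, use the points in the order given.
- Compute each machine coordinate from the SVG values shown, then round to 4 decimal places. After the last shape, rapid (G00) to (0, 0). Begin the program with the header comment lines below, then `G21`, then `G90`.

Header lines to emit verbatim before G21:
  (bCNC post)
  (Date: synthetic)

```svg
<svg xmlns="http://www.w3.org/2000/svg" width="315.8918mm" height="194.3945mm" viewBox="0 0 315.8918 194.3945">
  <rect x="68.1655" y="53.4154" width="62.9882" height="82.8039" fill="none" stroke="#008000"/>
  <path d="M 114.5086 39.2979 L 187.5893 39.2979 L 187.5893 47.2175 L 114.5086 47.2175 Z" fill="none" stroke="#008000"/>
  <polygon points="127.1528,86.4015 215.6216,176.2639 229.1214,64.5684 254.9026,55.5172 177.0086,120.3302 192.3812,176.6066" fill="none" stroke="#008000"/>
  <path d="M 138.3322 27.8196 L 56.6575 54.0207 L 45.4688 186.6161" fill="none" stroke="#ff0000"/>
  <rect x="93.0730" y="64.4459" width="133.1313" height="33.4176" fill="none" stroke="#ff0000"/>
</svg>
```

(bCNC post)
(Date: synthetic)
G21
G90
G00 X68.1655 Y140.9791
M3 S570
G1 X131.1537 Y140.9791 F2215
G1 X131.1537 Y58.1752
G1 X68.1655 Y58.1752
G1 X68.1655 Y140.9791
M5
G00 X114.5086 Y155.0966
M3 S570
G1 X187.5893 Y155.0966 F2215
G1 X187.5893 Y147.1770
G1 X114.5086 Y147.1770
G1 X114.5086 Y155.0966
M5
G00 X127.1528 Y107.9930
M3 S570
G1 X215.6216 Y18.1306 F2215
G1 X229.1214 Y129.8261
G1 X254.9026 Y138.8773
G1 X177.0086 Y74.0643
G1 X192.3812 Y17.7879
G1 X127.1528 Y107.9930
M5
G00 X138.3322 Y166.5749
M3 S336
G1 X56.6575 Y140.3738 F3948
G1 X45.4688 Y7.7784
M5
G00 X93.0730 Y129.9486
M3 S336
G1 X226.2043 Y129.9486 F3948
G1 X226.2043 Y96.5310
G1 X93.0730 Y96.5310
G1 X93.0730 Y129.9486
M5
G00 X0.0000 Y0.0000

viewBox `0 0 315.8918 194.3945` with mm width/height → 1 unit = 1 mm. Flip: y_m = 194.3945 − y_svg.

**Shape 1** — `<rect>` rectangle, stroke `#008000` → score (S570, F2215). Machine vertices: (68.1655,140.9791) → (131.1537,140.9791) → (131.1537,58.1752) → (68.1655,58.1752) → (68.1655,140.9791). Closed: final G1 returns to the first vertex.

**Shape 2** — `<path>` rectangle, stroke `#008000` → score (S570, F2215). Machine vertices: (114.5086,155.0966) → (187.5893,155.0966) → (187.5893,147.1770) → (114.5086,147.1770) → (114.5086,155.0966). Closed: final G1 returns to the first vertex.

**Shape 3** — `<polygon>` closed polygon, stroke `#008000` → score (S570, F2215). Machine vertices: (127.1528,107.9930) → (215.6216,18.1306) → (229.1214,129.8261) → (254.9026,138.8773) → (177.0086,74.0643) → (192.3812,17.7879) → (127.1528,107.9930). Closed: final G1 returns to the first vertex.

**Shape 4** — `<path>` open polyline, stroke `#ff0000` → engrave (S336, F3948). Machine vertices: (138.3322,166.5749) → (56.6575,140.3738) → (45.4688,7.7784). Open path.

**Shape 5** — `<rect>` rectangle, stroke `#ff0000` → engrave (S336, F3948). Machine vertices: (93.0730,129.9486) → (226.2043,129.9486) → (226.2043,96.5310) → (93.0730,96.5310) → (93.0730,129.9486). Closed: final G1 returns to the first vertex.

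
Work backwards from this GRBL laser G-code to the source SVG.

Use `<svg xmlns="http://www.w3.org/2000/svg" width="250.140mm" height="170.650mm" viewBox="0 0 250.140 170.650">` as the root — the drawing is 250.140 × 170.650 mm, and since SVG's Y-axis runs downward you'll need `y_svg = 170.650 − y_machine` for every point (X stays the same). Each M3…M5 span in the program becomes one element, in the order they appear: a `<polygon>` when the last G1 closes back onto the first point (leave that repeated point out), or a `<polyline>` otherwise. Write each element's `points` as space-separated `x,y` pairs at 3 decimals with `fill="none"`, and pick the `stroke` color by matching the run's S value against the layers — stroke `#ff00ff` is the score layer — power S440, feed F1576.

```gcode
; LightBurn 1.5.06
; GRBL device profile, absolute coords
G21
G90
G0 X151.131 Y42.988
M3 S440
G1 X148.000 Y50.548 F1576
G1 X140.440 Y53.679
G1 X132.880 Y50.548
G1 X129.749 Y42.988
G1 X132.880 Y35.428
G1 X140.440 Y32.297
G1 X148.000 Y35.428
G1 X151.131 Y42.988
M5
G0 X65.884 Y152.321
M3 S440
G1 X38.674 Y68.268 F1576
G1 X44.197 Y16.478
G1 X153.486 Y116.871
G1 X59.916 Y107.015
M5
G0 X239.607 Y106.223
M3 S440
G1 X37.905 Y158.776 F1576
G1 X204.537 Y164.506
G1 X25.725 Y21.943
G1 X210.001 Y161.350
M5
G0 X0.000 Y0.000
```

<svg xmlns="http://www.w3.org/2000/svg" width="250.140mm" height="170.650mm" viewBox="0 0 250.140 170.650">
  <polygon points="151.131,127.662 148.000,120.102 140.440,116.971 132.880,120.102 129.749,127.662 132.880,135.222 140.440,138.353 148.000,135.222" fill="none" stroke="#ff00ff"/>
  <polyline points="65.884,18.329 38.674,102.382 44.197,154.172 153.486,53.779 59.916,63.635" fill="none" stroke="#ff00ff"/>
  <polyline points="239.607,64.427 37.905,11.874 204.537,6.144 25.725,148.707 210.001,9.300" fill="none" stroke="#ff00ff"/>
</svg>

Each laser-on run becomes one SVG element. Flip Y back into SVG space with y_svg = 170.650 − y_machine. Every run uses S440, so all elements get stroke `#ff00ff` (score).

Run 1: The run returns to its start, so emit a `<polygon>` with points (Y-flipped): 151.131,127.662 148.000,120.102 140.440,116.971 132.880,120.102 129.749,127.662 132.880,135.222 140.440,138.353 148.000,135.222.

Run 2: The run is open, so emit a `<polyline>` with points (Y-flipped): 65.884,18.329 38.674,102.382 44.197,154.172 153.486,53.779 59.916,63.635.

Run 3: The run is open, so emit a `<polyline>` with points (Y-flipped): 239.607,64.427 37.905,11.874 204.537,6.144 25.725,148.707 210.001,9.300.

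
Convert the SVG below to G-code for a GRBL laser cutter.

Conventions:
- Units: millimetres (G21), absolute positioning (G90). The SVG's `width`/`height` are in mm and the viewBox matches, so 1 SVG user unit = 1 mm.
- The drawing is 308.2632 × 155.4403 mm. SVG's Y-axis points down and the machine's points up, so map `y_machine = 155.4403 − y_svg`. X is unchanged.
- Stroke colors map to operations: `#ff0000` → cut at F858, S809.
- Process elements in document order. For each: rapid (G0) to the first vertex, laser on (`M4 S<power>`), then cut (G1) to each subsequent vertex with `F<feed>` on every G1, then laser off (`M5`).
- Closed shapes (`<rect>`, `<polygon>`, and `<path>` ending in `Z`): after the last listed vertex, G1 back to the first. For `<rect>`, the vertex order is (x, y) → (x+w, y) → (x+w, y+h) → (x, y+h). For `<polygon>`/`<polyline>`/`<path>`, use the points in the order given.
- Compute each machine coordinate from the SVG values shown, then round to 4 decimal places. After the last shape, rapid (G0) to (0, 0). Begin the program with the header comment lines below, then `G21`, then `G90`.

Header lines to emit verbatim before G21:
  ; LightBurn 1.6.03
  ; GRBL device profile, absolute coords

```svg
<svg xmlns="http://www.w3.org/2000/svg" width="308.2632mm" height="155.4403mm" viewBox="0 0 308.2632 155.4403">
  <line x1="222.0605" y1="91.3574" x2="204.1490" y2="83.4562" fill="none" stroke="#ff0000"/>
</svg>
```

viewBox `0 0 308.2632 155.4403` with mm width/height → 1 unit = 1 mm. Flip: y_m = 155.4403 − y_svg.

**Shape 1** — `<line>` line segment, stroke `#ff0000` → cut (S809, F858). Machine vertices: (222.0605,64.0829) → (204.1490,71.9841). Open path.

; LightBurn 1.6.03
; GRBL device profile, absolute coords
G21
G90
G0 X222.0605 Y64.0829
M4 S809
G1 X204.1490 Y71.9841 F858
M5
G0 X0.0000 Y0.0000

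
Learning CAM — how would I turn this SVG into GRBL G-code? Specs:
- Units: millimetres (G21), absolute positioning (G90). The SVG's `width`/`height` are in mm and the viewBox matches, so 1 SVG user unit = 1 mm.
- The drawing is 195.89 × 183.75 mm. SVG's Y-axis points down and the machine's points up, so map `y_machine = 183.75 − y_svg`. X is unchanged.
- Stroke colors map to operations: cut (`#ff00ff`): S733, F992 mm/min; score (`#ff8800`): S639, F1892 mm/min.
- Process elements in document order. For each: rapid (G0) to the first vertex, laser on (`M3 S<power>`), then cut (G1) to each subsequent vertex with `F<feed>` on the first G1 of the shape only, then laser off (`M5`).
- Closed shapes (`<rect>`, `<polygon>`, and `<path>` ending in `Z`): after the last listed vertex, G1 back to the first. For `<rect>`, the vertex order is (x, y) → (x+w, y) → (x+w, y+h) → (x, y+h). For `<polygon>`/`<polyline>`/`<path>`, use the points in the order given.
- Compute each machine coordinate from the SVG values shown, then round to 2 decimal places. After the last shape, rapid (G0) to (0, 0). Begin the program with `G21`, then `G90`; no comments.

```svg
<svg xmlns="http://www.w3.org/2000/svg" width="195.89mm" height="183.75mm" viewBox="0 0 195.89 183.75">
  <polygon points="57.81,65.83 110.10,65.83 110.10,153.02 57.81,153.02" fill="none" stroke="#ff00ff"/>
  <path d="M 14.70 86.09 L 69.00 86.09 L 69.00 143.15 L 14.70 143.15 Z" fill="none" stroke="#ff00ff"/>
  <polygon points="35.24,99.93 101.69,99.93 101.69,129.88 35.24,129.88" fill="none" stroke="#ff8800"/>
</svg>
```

G21
G90
G0 X57.81 Y117.92
M3 S733
G1 X110.10 Y117.92 F992
G1 X110.10 Y30.73
G1 X57.81 Y30.73
G1 X57.81 Y117.92
M5
G0 X14.70 Y97.66
M3 S733
G1 X69.00 Y97.66 F992
G1 X69.00 Y40.60
G1 X14.70 Y40.60
G1 X14.70 Y97.66
M5
G0 X35.24 Y83.82
M3 S639
G1 X101.69 Y83.82 F1892
G1 X101.69 Y53.87
G1 X35.24 Y53.87
G1 X35.24 Y83.82
M5
G0 X0.00 Y0.00

1 u = 1 mm; y_m = 183.75 − y.

[1] `<polygon>` rectangle, #ff00ff→cut S733 F992: (57.81,117.92) → (110.10,117.92) → (110.10,30.73) → (57.81,30.73) → (57.81,117.92) (closed)

[2] `<path>` rectangle, #ff00ff→cut S733 F992: (14.70,97.66) → (69.00,97.66) → (69.00,40.60) → (14.70,40.60) → (14.70,97.66) (closed)

[3] `<polygon>` rectangle, #ff8800→score S639 F1892: (35.24,83.82) → (101.69,83.82) → (101.69,53.87) → (35.24,53.87) → (35.24,83.82) (closed)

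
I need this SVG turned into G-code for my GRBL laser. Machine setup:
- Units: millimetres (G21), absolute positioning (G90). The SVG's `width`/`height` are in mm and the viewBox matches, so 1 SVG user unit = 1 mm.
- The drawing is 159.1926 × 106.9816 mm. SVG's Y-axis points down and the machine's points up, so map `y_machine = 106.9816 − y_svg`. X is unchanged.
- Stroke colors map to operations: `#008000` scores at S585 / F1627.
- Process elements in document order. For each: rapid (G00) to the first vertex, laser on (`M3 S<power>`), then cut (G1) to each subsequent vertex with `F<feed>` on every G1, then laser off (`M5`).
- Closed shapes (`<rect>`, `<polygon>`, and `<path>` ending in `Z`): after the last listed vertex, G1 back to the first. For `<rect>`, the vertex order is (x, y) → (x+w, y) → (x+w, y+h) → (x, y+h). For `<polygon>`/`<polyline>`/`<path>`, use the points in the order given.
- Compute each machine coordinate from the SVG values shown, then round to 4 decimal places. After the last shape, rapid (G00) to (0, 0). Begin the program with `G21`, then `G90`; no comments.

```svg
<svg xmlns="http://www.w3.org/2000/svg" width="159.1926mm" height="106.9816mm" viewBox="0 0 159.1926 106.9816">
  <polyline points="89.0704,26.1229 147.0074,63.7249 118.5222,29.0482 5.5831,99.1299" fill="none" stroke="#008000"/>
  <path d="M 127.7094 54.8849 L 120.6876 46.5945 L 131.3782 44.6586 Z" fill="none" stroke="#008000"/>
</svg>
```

G21
G90
G00 X89.0704 Y80.8587
M3 S585
G1 X147.0074 Y43.2567 F1627
G1 X118.5222 Y77.9334 F1627
G1 X5.5831 Y7.8517 F1627
M5
G00 X127.7094 Y52.0967
M3 S585
G1 X120.6876 Y60.3871 F1627
G1 X131.3782 Y62.3230 F1627
G1 X127.7094 Y52.0967 F1627
M5
G00 X0.0000 Y0.0000

Since the viewBox matches the mm dimensions, user units are millimetres directly. The only transform is the Y-flip y_m = 106.9816 − y_svg.

Shape 1 is a open polyline drawn with `<polyline>`. Its stroke #008000 means score at S585, F1627. After flipping Y the toolpath is (89.0704,80.8587) → (147.0074,43.2567) → (118.5222,77.9334) → (5.5831,7.8517).

Shape 2 is a regular polygon drawn with `<path>`. Its stroke #008000 means score at S585, F1627. After flipping Y the toolpath is (127.7094,52.0967) → (120.6876,60.3871) → (131.3782,62.3230) → (127.7094,52.0967), returning to the start.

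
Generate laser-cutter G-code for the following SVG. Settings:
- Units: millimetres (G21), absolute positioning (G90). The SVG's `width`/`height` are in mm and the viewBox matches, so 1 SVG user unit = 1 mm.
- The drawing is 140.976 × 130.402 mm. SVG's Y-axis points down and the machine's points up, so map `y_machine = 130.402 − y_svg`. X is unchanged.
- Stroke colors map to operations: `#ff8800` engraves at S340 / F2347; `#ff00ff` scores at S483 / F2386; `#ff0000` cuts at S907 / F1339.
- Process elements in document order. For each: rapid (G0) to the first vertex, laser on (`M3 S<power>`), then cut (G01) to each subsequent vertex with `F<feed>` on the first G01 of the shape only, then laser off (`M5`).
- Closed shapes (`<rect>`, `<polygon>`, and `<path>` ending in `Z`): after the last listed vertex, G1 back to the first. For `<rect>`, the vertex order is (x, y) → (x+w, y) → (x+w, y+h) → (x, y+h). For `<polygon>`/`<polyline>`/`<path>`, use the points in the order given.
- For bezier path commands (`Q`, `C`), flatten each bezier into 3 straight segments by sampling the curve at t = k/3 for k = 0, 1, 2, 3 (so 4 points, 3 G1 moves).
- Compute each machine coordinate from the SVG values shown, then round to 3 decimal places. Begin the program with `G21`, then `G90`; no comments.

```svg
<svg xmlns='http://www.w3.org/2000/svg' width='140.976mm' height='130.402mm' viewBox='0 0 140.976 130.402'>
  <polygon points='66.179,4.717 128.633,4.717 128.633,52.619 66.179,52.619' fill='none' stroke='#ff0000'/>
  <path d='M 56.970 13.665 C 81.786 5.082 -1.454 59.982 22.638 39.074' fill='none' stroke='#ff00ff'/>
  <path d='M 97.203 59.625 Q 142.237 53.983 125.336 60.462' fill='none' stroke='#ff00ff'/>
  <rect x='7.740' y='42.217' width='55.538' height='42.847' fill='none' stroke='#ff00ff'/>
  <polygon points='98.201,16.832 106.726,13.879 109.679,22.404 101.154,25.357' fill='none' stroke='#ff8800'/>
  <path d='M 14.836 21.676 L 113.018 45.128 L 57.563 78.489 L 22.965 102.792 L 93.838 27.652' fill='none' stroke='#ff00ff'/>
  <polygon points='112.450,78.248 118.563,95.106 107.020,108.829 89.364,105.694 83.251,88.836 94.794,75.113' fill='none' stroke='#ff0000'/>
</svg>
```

G21
G90
G0 X66.179 Y125.685
M3 S907
G01 X128.633 Y125.685 F1339
G01 X128.633 Y77.783
G01 X66.179 Y77.783
G01 X66.179 Y125.685
M5
G0 X56.970 Y116.737
M3 S483
G01 X53.745 Y109.318 F2386
G01 X26.346 Y90.530
G01 X22.638 Y91.328
M5
G0 X97.203 Y70.777
M3 S483
G01 X120.344 Y73.192 F2386
G01 X129.722 Y72.913
G01 X125.336 Y69.940
M5
G0 X7.740 Y88.185
M3 S483
G01 X63.278 Y88.185 F2386
G01 X63.278 Y45.338
G01 X7.740 Y45.338
G01 X7.740 Y88.185
M5
G0 X98.201 Y113.570
M3 S340
G01 X106.726 Y116.523 F2347
G01 X109.679 Y107.998
G01 X101.154 Y105.045
G01 X98.201 Y113.570
M5
G0 X14.836 Y108.726
M3 S483
G01 X113.018 Y85.274 F2386
G01 X57.563 Y51.913
G01 X22.965 Y27.610
G01 X93.838 Y102.750
M5
G0 X112.450 Y52.154
M3 S907
G01 X118.563 Y35.296 F1339
G01 X107.020 Y21.573
G01 X89.364 Y24.708
G01 X83.251 Y41.566
G01 X94.794 Y55.289
G01 X112.450 Y52.154
M5

Since the viewBox matches the mm dimensions, user units are millimetres directly. The only transform is the Y-flip y_m = 130.402 − y_svg.

Shape 1 is a rectangle drawn with `<polygon>`. Its stroke #ff0000 means cut at S907, F1339. After flipping Y the toolpath is (66.179,125.685) → (128.633,125.685) → (128.633,77.783) → (66.179,77.783) → (66.179,125.685), returning to the start.

Shape 2 is a cubic bezier drawn with `<path>`. Its stroke #ff00ff means score at S483, F2386. After flipping Y the toolpath is (56.970,116.737) → (53.745,109.318) → (26.346,90.530) → (22.638,91.328).

Shape 3 is a quadratic bezier drawn with `<path>`. Its stroke #ff00ff means score at S483, F2386. After flipping Y the toolpath is (97.203,70.777) → (120.344,73.192) → (129.722,72.913) → (125.336,69.940).

Shape 4 is a rectangle drawn with `<rect>`. Its stroke #ff00ff means score at S483, F2386. After flipping Y the toolpath is (7.740,88.185) → (63.278,88.185) → (63.278,45.338) → (7.740,45.338) → (7.740,88.185), returning to the start.

Shape 5 is a regular polygon drawn with `<polygon>`. Its stroke #ff8800 means engrave at S340, F2347. After flipping Y the toolpath is (98.201,113.570) → (106.726,116.523) → (109.679,107.998) → (101.154,105.045) → (98.201,113.570), returning to the start.

Shape 6 is a open polyline drawn with `<path>`. Its stroke #ff00ff means score at S483, F2386. After flipping Y the toolpath is (14.836,108.726) → (113.018,85.274) → (57.563,51.913) → (22.965,27.610) → (93.838,102.750).

Shape 7 is a regular polygon drawn with `<polygon>`. Its stroke #ff0000 means cut at S907, F1339. After flipping Y the toolpath is (112.450,52.154) → (118.563,35.296) → (107.020,21.573) → (89.364,24.708) → (83.251,41.566) → (94.794,55.289) → (112.450,52.154), returning to the start.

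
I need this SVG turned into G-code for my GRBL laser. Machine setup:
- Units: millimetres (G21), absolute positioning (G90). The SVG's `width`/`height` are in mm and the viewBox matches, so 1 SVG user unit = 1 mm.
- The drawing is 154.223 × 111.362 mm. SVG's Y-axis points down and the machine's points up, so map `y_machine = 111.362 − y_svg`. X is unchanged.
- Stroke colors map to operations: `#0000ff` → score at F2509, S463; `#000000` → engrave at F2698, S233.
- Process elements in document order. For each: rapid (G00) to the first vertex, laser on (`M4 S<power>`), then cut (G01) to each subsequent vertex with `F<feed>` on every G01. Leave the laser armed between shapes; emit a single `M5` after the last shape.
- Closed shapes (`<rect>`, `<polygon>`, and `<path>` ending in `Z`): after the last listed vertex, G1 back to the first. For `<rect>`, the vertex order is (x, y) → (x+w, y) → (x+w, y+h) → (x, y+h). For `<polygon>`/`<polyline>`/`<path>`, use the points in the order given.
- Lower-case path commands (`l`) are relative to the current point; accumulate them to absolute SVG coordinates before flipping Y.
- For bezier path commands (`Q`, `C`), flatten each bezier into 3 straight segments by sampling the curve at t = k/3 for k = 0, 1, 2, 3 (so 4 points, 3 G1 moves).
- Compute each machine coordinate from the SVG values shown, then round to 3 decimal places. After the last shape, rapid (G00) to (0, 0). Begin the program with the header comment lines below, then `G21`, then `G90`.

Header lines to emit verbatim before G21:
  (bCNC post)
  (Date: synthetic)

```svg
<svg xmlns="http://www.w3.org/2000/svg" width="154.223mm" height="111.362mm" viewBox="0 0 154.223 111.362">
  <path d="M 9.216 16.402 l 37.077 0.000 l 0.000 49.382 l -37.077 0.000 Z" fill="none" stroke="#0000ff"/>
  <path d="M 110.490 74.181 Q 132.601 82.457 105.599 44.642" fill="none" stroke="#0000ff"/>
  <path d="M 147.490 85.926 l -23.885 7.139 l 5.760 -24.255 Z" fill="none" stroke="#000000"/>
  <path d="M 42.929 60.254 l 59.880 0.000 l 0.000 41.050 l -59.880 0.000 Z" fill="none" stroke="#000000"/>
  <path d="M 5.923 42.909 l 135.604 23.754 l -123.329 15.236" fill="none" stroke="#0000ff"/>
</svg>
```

(bCNC post)
(Date: synthetic)
G21
G90
G00 X9.216 Y94.960
M4 S463
G01 X46.293 Y94.960 F2509
G01 X46.293 Y45.578 F2509
G01 X9.216 Y45.578 F2509
G01 X9.216 Y94.960 F2509
G00 X110.490 Y37.181
M4 S463
G01 X119.774 Y36.785 F2509
G01 X118.143 Y46.631 F2509
G01 X105.599 Y66.720 F2509
G00 X147.490 Y25.436
M4 S233
G01 X123.605 Y18.297 F2698
G01 X129.365 Y42.552 F2698
G01 X147.490 Y25.436 F2698
G00 X42.929 Y51.108
M4 S233
G01 X102.809 Y51.108 F2698
G01 X102.809 Y10.058 F2698
G01 X42.929 Y10.058 F2698
G01 X42.929 Y51.108 F2698
G00 X5.923 Y68.453
M4 S463
G01 X141.527 Y44.699 F2509
G01 X18.198 Y29.463 F2509
M5
G00 X0.000 Y0.000

viewBox `0 0 154.223 111.362` with mm width/height → 1 unit = 1 mm. Flip: y_m = 111.362 − y_svg.

**Shape 1** — `<path>` rectangle, stroke `#0000ff` → score (S463, F2509). Machine vertices: (9.216,94.960) → (46.293,94.960) → (46.293,45.578) → (9.216,45.578) → (9.216,94.960). Closed: final G1 returns to the first vertex.

**Shape 2** — `<path>` quadratic bezier, stroke `#0000ff` → score (S463, F2509). Control points (SVG): P0=(110.490,74.181), P1=(132.601,82.457), P2=(105.599,44.642); sampled at t=k/3. Machine vertices: (110.490,37.181) → (119.774,36.785) → (118.143,46.631) → (105.599,66.720). Open path.

**Shape 3** — `<path>` regular polygon, stroke `#000000` → engrave (S233, F2698). Machine vertices: (147.490,25.436) → (123.605,18.297) → (129.365,42.552) → (147.490,25.436). Closed: final G1 returns to the first vertex.

**Shape 4** — `<path>` rectangle, stroke `#000000` → engrave (S233, F2698). Machine vertices: (42.929,51.108) → (102.809,51.108) → (102.809,10.058) → (42.929,10.058) → (42.929,51.108). Closed: final G1 returns to the first vertex.

**Shape 5** — `<path>` open polyline, stroke `#0000ff` → score (S463, F2509). Machine vertices: (5.923,68.453) → (141.527,44.699) → (18.198,29.463). Open path.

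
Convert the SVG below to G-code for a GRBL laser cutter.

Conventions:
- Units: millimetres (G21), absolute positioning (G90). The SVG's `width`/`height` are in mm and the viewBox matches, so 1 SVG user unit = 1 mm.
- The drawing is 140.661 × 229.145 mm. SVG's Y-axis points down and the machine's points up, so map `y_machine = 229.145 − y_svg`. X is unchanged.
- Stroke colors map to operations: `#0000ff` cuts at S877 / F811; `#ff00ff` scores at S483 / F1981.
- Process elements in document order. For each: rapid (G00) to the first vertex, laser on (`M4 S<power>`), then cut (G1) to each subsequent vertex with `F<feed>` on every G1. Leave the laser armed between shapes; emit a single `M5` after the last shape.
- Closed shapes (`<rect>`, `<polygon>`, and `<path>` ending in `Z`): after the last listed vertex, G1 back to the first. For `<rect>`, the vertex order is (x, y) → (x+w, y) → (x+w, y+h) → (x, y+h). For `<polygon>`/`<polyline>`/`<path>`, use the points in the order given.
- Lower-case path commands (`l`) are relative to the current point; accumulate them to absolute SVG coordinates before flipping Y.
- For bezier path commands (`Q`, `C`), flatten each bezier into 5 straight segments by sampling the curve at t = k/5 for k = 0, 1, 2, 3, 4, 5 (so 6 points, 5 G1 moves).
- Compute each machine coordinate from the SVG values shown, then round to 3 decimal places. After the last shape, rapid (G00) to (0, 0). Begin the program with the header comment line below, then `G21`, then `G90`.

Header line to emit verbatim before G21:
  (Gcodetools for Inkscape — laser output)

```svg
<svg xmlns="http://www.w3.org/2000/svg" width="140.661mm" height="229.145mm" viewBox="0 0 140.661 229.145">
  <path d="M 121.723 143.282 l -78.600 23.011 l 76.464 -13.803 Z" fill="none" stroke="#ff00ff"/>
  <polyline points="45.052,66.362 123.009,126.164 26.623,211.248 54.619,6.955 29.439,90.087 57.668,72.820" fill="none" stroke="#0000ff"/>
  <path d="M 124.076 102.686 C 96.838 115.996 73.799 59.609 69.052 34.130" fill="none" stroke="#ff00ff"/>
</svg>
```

(Gcodetools for Inkscape — laser output)
G21
G90
G00 X121.723 Y85.863
M4 S483
G1 X43.123 Y62.852 F1981
G1 X119.587 Y76.655 F1981
G1 X121.723 Y85.863 F1981
G00 X45.052 Y162.783
M4 S877
G1 X123.009 Y102.981 F811
G1 X26.623 Y17.897 F811
G1 X54.619 Y222.190 F811
G1 X29.439 Y139.058 F811
G1 X57.668 Y156.325 F811
G00 X124.076 Y126.459
M4 S483
G1 X108.350 Y126.032 F1981
G1 X94.308 Y137.503 F1981
G1 X82.627 Y156.043 F1981
G1 X73.982 Y176.823 F1981
G1 X69.052 Y195.015 F1981
M5
G00 X0.000 Y0.000

Since the viewBox matches the mm dimensions, user units are millimetres directly. The only transform is the Y-flip y_m = 229.145 − y_svg.

Shape 1 is a closed polygon drawn with `<path>`. Its stroke #ff00ff means score at S483, F1981. After flipping Y the toolpath is (121.723,85.863) → (43.123,62.852) → (119.587,76.655) → (121.723,85.863), returning to the start.

Shape 2 is a open polyline drawn with `<polyline>`. Its stroke #0000ff means cut at S877, F811. After flipping Y the toolpath is (45.052,162.783) → (123.009,102.981) → (26.623,17.897) → (54.619,222.190) → (29.439,139.058) → (57.668,156.325).

Shape 3 is a cubic bezier drawn with `<path>`. Its stroke #ff00ff means score at S483, F1981. After flipping Y the toolpath is (124.076,126.459) → (108.350,126.032) → (94.308,137.503) → (82.627,156.043) → (73.982,176.823) → (69.052,195.015).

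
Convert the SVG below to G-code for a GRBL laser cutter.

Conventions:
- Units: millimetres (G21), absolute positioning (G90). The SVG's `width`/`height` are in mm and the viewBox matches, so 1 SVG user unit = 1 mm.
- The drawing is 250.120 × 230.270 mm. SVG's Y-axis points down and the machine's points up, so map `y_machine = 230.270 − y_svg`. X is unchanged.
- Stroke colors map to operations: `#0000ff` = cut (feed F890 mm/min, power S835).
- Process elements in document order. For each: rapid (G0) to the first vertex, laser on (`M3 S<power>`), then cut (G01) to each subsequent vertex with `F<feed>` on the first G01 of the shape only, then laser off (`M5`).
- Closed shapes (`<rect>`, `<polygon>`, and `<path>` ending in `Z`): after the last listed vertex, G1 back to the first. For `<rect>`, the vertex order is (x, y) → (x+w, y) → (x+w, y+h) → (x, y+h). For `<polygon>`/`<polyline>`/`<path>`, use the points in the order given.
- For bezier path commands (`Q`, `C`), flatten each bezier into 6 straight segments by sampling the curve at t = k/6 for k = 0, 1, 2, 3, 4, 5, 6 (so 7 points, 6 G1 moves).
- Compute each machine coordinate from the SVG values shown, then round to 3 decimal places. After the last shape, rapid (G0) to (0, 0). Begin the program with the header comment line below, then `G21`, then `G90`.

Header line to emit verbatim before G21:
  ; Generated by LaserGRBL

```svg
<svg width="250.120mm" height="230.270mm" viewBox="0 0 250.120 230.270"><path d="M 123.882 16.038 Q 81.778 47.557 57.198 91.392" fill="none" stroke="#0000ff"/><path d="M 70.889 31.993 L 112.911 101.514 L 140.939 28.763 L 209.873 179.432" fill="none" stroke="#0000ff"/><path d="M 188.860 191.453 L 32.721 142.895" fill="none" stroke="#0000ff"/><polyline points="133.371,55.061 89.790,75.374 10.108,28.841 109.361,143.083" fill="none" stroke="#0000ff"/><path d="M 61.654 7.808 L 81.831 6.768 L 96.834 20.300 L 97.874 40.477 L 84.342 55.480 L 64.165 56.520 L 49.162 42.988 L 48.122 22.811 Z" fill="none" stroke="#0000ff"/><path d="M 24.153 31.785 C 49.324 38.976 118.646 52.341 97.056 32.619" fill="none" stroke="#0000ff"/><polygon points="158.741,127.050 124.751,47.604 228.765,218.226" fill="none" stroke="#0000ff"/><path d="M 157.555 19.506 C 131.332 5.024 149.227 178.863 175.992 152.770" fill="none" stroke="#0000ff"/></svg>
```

1 u = 1 mm; y_m = 230.270 − y.

[1] `<path>` quadratic bezier, #0000ff→cut S835 F890: (123.882,214.232) → (110.334,203.384) → (97.760,191.851) → (86.159,179.634) → (75.532,166.733) → (65.878,153.148) → (57.198,138.878)

[2] `<path>` open polyline, #0000ff→cut S835 F890: (70.889,198.277) → (112.911,128.756) → (140.939,201.507) → (209.873,50.838)

[3] `<path>` line segment, #0000ff→cut S835 F890: (188.860,38.817) → (32.721,87.375)

[4] `<polyline>` open polyline, #0000ff→cut S835 F890: (133.371,175.209) → (89.790,154.896) → (10.108,201.429) → (109.361,87.187)

[5] `<path>` regular polygon, #0000ff→cut S835 F890: (61.654,222.462) → (81.831,223.502) → (96.834,209.970) → (97.874,189.793) → (84.342,174.790) → (64.165,173.750) → (49.162,187.282) → (48.122,207.459) → (61.654,222.462) (closed)

[6] `<path>` cubic bezier, #0000ff→cut S835 F890: (24.153,198.485) → (39.792,194.557) → (59.039,190.690) → (78.140,187.976) → (93.344,187.504) → (100.900,190.365) → (97.056,197.651)

[7] `<polygon>` closed polygon, #0000ff→cut S835 F890: (158.741,103.220) → (124.751,182.666) → (228.765,12.044) → (158.741,103.220) (closed)

[8] `<path>` cubic bezier, #0000ff→cut S835 F890: (157.555,210.764) → (147.957,204.109) → (144.733,176.852) → (146.903,139.778) → (153.489,103.671) → (163.512,79.317) → (175.992,77.500)

; Generated by LaserGRBL
G21
G90
G0 X123.882 Y214.232
M3 S835
G01 X110.334 Y203.384 F890
G01 X97.760 Y191.851
G01 X86.159 Y179.634
G01 X75.532 Y166.733
G01 X65.878 Y153.148
G01 X57.198 Y138.878
M5
G0 X70.889 Y198.277
M3 S835
G01 X112.911 Y128.756 F890
G01 X140.939 Y201.507
G01 X209.873 Y50.838
M5
G0 X188.860 Y38.817
M3 S835
G01 X32.721 Y87.375 F890
M5
G0 X133.371 Y175.209
M3 S835
G01 X89.790 Y154.896 F890
G01 X10.108 Y201.429
G01 X109.361 Y87.187
M5
G0 X61.654 Y222.462
M3 S835
G01 X81.831 Y223.502 F890
G01 X96.834 Y209.970
G01 X97.874 Y189.793
G01 X84.342 Y174.790
G01 X64.165 Y173.750
G01 X49.162 Y187.282
G01 X48.122 Y207.459
G01 X61.654 Y222.462
M5
G0 X24.153 Y198.485
M3 S835
G01 X39.792 Y194.557 F890
G01 X59.039 Y190.690
G01 X78.140 Y187.976
G01 X93.344 Y187.504
G01 X100.900 Y190.365
G01 X97.056 Y197.651
M5
G0 X158.741 Y103.220
M3 S835
G01 X124.751 Y182.666 F890
G01 X228.765 Y12.044
G01 X158.741 Y103.220
M5
G0 X157.555 Y210.764
M3 S835
G01 X147.957 Y204.109 F890
G01 X144.733 Y176.852
G01 X146.903 Y139.778
G01 X153.489 Y103.671
G01 X163.512 Y79.317
G01 X175.992 Y77.500
M5
G0 X0.000 Y0.000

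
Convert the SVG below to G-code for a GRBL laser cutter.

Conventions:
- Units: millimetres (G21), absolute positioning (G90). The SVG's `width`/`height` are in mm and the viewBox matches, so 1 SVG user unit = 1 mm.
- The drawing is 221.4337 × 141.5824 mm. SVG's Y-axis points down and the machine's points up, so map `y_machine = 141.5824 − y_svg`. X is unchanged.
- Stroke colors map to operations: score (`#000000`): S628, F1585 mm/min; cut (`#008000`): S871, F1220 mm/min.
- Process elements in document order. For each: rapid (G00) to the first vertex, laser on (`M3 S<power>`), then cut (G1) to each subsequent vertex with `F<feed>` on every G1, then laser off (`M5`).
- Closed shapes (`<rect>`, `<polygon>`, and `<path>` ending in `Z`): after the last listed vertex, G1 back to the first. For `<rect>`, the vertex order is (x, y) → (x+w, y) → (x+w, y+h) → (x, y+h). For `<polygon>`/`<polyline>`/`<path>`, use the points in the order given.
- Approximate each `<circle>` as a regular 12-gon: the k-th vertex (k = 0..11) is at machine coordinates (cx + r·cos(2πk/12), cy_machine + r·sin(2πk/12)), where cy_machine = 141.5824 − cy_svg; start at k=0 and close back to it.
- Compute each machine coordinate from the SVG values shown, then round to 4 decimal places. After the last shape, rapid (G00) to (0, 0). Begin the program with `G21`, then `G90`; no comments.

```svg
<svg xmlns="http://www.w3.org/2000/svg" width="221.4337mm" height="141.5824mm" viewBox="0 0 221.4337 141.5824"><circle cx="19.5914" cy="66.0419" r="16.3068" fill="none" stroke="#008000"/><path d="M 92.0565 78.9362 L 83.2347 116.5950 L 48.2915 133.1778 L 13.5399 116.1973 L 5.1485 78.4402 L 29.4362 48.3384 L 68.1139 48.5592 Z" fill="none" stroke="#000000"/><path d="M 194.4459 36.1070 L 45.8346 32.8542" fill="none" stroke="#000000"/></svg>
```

viewBox `0 0 221.4337 141.5824` with mm width/height → 1 unit = 1 mm. Flip: y_m = 141.5824 − y_svg.

**Shape 1** — `<circle>` circle, stroke `#008000` → cut (S871, F1220). Machine vertices: (35.8982,75.5405) → (33.7135,83.6939) → (27.7448,89.6626) → (19.5914,91.8473) → (11.4380,89.6626) → (5.4693,83.6939) → (3.2846,75.5405) → (5.4693,67.3871) → (11.4380,61.4184) → (19.5914,59.2337) → (27.7448,61.4184) → (33.7135,67.3871) → (35.8982,75.5405). Closed: final G1 returns to the first vertex.

**Shape 2** — `<path>` regular polygon, stroke `#000000` → score (S628, F1585). Machine vertices: (92.0565,62.6462) → (83.2347,24.9874) → (48.2915,8.4046) → (13.5399,25.3851) → (5.1485,63.1422) → (29.4362,93.2440) → (68.1139,93.0232) → (92.0565,62.6462). Closed: final G1 returns to the first vertex.

**Shape 3** — `<path>` line segment, stroke `#000000` → score (S628, F1585). Machine vertices: (194.4459,105.4754) → (45.8346,108.7282). Open path.

G21
G90
G00 X35.8982 Y75.5405
M3 S871
G1 X33.7135 Y83.6939 F1220
G1 X27.7448 Y89.6626 F1220
G1 X19.5914 Y91.8473 F1220
G1 X11.4380 Y89.6626 F1220
G1 X5.4693 Y83.6939 F1220
G1 X3.2846 Y75.5405 F1220
G1 X5.4693 Y67.3871 F1220
G1 X11.4380 Y61.4184 F1220
G1 X19.5914 Y59.2337 F1220
G1 X27.7448 Y61.4184 F1220
G1 X33.7135 Y67.3871 F1220
G1 X35.8982 Y75.5405 F1220
M5
G00 X92.0565 Y62.6462
M3 S628
G1 X83.2347 Y24.9874 F1585
G1 X48.2915 Y8.4046 F1585
G1 X13.5399 Y25.3851 F1585
G1 X5.1485 Y63.1422 F1585
G1 X29.4362 Y93.2440 F1585
G1 X68.1139 Y93.0232 F1585
G1 X92.0565 Y62.6462 F1585
M5
G00 X194.4459 Y105.4754
M3 S628
G1 X45.8346 Y108.7282 F1585
M5
G00 X0.0000 Y0.0000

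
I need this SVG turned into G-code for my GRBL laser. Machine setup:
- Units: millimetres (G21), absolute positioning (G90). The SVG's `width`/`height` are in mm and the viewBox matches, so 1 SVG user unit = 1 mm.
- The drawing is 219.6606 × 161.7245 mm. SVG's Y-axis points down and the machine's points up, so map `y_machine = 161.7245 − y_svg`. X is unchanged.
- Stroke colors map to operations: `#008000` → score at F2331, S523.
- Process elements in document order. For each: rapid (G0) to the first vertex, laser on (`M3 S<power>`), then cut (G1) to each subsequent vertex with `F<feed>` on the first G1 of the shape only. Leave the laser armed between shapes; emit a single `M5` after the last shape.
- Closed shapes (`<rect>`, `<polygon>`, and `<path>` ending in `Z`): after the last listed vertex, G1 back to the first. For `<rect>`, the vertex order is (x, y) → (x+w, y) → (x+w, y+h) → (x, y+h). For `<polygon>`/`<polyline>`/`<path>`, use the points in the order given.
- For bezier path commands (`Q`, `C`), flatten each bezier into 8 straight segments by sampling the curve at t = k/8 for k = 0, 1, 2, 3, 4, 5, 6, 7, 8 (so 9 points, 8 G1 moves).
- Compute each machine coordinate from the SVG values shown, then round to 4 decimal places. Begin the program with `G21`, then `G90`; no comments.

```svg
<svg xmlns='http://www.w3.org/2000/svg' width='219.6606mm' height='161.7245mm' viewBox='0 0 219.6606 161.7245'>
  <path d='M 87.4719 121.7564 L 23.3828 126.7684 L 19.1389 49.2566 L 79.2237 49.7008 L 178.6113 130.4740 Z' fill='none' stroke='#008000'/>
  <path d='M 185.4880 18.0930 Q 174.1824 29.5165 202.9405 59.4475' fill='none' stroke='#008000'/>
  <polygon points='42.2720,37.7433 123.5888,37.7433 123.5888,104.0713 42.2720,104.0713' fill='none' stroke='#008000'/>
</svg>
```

G21
G90
G0 X87.4719 Y39.9681
M3 S523
G1 X23.3828 Y34.9561 F2331
G1 X19.1389 Y112.4679
G1 X79.2237 Y112.0237
G1 X178.6113 Y31.2505
G1 X87.4719 Y39.9681
G0 X185.4880 Y143.6315
M3 S523
G1 X183.2876 Y140.4864 F2331
G1 X182.3392 Y136.7630
G1 X182.6428 Y132.4613
G1 X184.1983 Y127.5811
G1 X187.0059 Y122.1226
G1 X191.0654 Y116.0858
G1 X196.3770 Y109.4706
G1 X202.9405 Y102.2770
G0 X42.2720 Y123.9812
M3 S523
G1 X123.5888 Y123.9812 F2331
G1 X123.5888 Y57.6532
G1 X42.2720 Y57.6532
G1 X42.2720 Y123.9812
M5

1 u = 1 mm; y_m = 161.7245 − y.

[1] `<path>` closed polygon, #008000→score S523 F2331: (87.4719,39.9681) → (23.3828,34.9561) → (19.1389,112.4679) → (79.2237,112.0237) → (178.6113,31.2505) → (87.4719,39.9681) (closed)

[2] `<path>` quadratic bezier, #008000→score S523 F2331: (185.4880,143.6315) → (183.2876,140.4864) → (182.3392,136.7630) → (182.6428,132.4613) → (184.1983,127.5811) → (187.0059,122.1226) → (191.0654,116.0858) → (196.3770,109.4706) → (202.9405,102.2770)

[3] `<polygon>` rectangle, #008000→score S523 F2331: (42.2720,123.9812) → (123.5888,123.9812) → (123.5888,57.6532) → (42.2720,57.6532) → (42.2720,123.9812) (closed)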